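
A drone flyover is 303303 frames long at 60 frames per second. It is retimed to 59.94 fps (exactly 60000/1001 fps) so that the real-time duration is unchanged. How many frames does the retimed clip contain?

303000 frames

Target frames = source frames × (target rate / source rate) = 303303 × (60000/1001)/(60) = 303303 × 1000/1001 = 303000.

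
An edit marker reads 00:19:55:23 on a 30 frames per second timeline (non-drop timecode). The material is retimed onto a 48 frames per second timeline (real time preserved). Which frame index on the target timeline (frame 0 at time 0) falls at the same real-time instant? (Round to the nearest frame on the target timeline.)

Source frame index: (0×3600 + 19×60 + 55) × 30 + 23 = 35873.
Real time: 35873 / (30) = 35873/30 s.
Target frame: (35873/30) × (48) = 286984/5 ≈ 57396.800 → 57397.

frame 57397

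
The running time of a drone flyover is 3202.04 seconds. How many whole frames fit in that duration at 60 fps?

Frames = 3202.04 × 60 = 960612/5 ≈ 192122.4000.
Complete frames: 192122.

192122 frames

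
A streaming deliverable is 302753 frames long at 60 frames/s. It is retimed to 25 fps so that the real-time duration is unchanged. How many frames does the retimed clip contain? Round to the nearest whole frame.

126147 frames

Frames at target rate = 302753 × (25) / (60) = 1513765/12 ≈ 126147.083.
Nearest whole frame: 126147.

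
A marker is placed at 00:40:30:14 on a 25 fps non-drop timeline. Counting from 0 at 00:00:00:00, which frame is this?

Total seconds to the label: (0 × 3600 + 40 × 60 + 30) = 2430.
Frame index = 2430 × 25 + 14 = 60764.

frame 60764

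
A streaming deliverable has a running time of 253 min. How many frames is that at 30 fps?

253 min = 15180 s.
Frames = 15180 × 30 = 455400.

455400 frames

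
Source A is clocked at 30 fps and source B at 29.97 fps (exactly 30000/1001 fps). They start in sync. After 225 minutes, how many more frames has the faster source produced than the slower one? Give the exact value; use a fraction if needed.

405000/1001 frames

225 min = 13500 s.
A emits 30 × 13500 = 405000 frames; B emits 30000/1001 × 13500 = 405000000/1001.
Difference = 405000/1001 frames (≈ 404.5954); B is behind A.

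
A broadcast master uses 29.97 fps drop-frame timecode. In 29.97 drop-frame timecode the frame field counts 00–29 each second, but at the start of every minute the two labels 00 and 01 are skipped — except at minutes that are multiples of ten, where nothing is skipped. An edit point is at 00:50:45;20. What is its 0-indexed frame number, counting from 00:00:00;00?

As if non-drop at 30 labels/s: (0 × 3600 + 50 × 60 + 45) × 30 + 20 = 91370.
Minute boundaries passed: 50; those not divisible by 10: 50 − 5 = 45; dropped labels = 2 × 45 = 90.
Actual frame index = 91370 − 90 = 91280.

91280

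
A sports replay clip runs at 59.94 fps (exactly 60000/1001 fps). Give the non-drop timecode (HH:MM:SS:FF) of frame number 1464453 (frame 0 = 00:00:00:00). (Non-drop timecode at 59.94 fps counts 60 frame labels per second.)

1464453 ÷ 60 = 24407 full seconds, remainder 33 frames.
24407 s = 6 h 46 min 47 s.
Timecode: 06:46:47:33.

06:46:47:33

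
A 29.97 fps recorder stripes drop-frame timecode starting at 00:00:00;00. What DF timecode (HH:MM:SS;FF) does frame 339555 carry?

Each 10-minute DF block holds 10 × 60 × 30 − 9 × 2 = 17982 frames. 339555 ÷ 17982 → 18 full blocks, remainder 15879.
Within the partial block the first minute is 1800 frames and each further minute 1798, so 8 further minute boundaries passed. Total skipped labels = 18 × 18 + 2 × 8 = 340.
Non-drop label index = 339555 + 340 = 339895; at 30 labels/s that is 03:08:49:25, i.e. DF 03:08:49;25.

03:08:49;25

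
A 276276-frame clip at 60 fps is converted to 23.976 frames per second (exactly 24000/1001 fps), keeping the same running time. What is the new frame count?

110400 frames

Target frames = source frames × (target rate / source rate) = 276276 × (24000/1001)/(60) = 276276 × 400/1001 = 110400.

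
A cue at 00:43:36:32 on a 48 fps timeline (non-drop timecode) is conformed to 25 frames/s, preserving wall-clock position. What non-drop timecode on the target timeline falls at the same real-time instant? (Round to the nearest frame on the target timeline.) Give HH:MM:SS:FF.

Source frame index: (0×3600 + 43×60 + 36) × 48 + 32 = 125600.
Real time: 125600 / (48) = 7850/3 s.
Target frame: (7850/3) × (25) = 196250/3 ≈ 65416.667 → 65417.
At 25 labels/s: frame 65417 → 00:43:36:17.

00:43:36:17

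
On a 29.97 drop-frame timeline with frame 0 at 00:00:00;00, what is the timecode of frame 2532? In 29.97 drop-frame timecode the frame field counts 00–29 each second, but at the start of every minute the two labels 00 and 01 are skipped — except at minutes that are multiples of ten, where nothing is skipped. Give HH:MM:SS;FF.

Each 10-minute DF block holds 10 × 60 × 30 − 9 × 2 = 17982 frames. 2532 ÷ 17982 → 0 full blocks, remainder 2532.
Within the partial block the first minute is 1800 frames and each further minute 1798, so 1 further minute boundary passed. Total skipped labels = 18 × 0 + 2 × 1 = 2.
Non-drop label index = 2532 + 2 = 2534; at 30 labels/s that is 00:01:24:14, i.e. DF 00:01:24;14.

00:01:24;14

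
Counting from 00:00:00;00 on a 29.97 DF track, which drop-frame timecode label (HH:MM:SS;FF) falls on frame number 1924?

Ten DF minutes hold 17982 frames, so frame 1924 lies in block 0 (frames 0–17981) with 1924 frames into that block.
The block's first minute is 1800 frames and the rest 1798 each; 1924 frames reaches minute 1, so 0 × 18 + 1 × 2 = 2 labels have been skipped so far.
Adding those back, label number 1924 + 2 = 1926 at 30 labels/s is 64 s + 6 f = 0 h 1 min 4 s frame 6, i.e. 00:01:04;06.

00:01:04;06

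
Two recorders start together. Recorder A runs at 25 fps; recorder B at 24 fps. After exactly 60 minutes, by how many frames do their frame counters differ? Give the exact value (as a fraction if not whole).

3600 frames

60 min = 3600 s.
A emits 25 × 3600 = 90000 frames; B emits 24 × 3600 = 86400.
Difference = 3600 frames; B is behind A.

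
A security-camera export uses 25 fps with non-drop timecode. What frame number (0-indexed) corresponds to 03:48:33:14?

frame 342839

Total seconds to the label: (3 × 3600 + 48 × 60 + 33) = 13713.
Frame index = 13713 × 25 + 14 = 342839.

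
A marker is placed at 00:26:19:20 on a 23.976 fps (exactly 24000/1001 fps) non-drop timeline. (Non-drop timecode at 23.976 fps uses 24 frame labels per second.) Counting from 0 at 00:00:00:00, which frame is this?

Total seconds to the label: (0 × 3600 + 26 × 60 + 19) = 1579.
Frame index = 1579 × 24 + 20 = 37916.

37916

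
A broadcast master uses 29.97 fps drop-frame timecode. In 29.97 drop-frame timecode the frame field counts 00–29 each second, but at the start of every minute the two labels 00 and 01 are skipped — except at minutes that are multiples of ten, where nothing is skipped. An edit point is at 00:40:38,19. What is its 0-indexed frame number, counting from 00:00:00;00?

73087

As if non-drop at 30 labels/s: (0 × 3600 + 40 × 60 + 38) × 30 + 19 = 73159.
Minute boundaries passed: 40; those not divisible by 10: 40 − 4 = 36; dropped labels = 2 × 36 = 72.
Actual frame index = 73159 − 72 = 73087.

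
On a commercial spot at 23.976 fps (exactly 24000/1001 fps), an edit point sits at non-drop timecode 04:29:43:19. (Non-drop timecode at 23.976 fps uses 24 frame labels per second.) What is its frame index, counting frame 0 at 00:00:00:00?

Total seconds to the label: (4 × 3600 + 29 × 60 + 43) = 16183.
Frame index = 16183 × 24 + 19 = 388411.

388411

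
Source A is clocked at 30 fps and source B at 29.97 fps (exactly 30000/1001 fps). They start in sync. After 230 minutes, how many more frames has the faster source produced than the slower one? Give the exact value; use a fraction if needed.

414000/1001 frames

230 min = 13800 s.
A emits 30 × 13800 = 414000 frames; B emits 30000/1001 × 13800 = 414000000/1001.
Difference = 414000/1001 frames (≈ 413.5864); B is behind A.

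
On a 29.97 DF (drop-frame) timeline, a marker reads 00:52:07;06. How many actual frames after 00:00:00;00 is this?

93722

Complete 10-minute blocks: 5, each 17982 frames → 89910.
Remaining 2 whole minutes in the current block: 1800 + 1 × 1798 = 3598 frames.
Within the current minute: 7 × 30 + 6 − 2 = 214 (labels ;00/;01 skipped at this minute). Total = 89910 + 3598 + 214 = 93722.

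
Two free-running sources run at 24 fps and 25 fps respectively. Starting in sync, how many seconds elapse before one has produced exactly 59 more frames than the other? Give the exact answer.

59 seconds

The gap grows by |25 − 24| = 1 frame per second.
Time for a 59-frame gap: 59 ÷ (1) = 59 s.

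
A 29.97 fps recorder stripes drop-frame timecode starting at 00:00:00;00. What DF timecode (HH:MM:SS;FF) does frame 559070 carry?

Each 10-minute DF block holds 10 × 60 × 30 − 9 × 2 = 17982 frames. 559070 ÷ 17982 → 31 full blocks, remainder 1628.
Within the partial block the first minute is 1800 frames and each further minute 1798, so 0 further minute boundaries passed. Total skipped labels = 18 × 31 + 2 × 0 = 558.
Non-drop label index = 559070 + 558 = 559628; at 30 labels/s that is 05:10:54:08, i.e. DF 05:10:54;08.

05:10:54;08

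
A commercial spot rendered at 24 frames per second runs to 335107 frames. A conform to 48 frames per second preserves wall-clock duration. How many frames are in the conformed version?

670214 frames

Target frames = source frames × (target rate / source rate) = 335107 × (48)/(24) = 335107 × 2 = 670214.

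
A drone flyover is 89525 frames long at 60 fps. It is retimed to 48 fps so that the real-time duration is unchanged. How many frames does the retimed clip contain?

71620 frames

Target frames = source frames × (target rate / source rate) = 89525 × (48)/(60) = 89525 × 4/5 = 71620.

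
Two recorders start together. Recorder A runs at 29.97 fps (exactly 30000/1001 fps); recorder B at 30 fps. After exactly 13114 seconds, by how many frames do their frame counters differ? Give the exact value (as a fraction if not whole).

393420/1001 frames

A emits 30000/1001 × 13114 = 393420000/1001 frames; B emits 30 × 13114 = 393420.
Difference = 393420/1001 frames (≈ 393.0270); B is ahead of A.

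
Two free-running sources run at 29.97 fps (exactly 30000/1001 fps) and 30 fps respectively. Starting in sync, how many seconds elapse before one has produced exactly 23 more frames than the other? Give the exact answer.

The gap grows by |30 − 30000/1001| = 30/1001 frames per second.
Time for a 23-frame gap: 23 ÷ (30/1001) = 23023/30 s.

23023/30 seconds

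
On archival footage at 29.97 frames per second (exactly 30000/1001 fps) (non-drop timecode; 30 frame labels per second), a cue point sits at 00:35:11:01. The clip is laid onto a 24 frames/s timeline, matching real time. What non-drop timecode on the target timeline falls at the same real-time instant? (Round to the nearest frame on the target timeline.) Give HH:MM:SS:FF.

Source frame index: (0×3600 + 35×60 + 11) × 30 + 1 = 63331.
Real time: 63331 / (30000/1001) = 63394331/30000 s.
Target frame: (63394331/30000) × (24) = 63394331/1250 ≈ 50715.465 → 50715.
At 24 labels/s: frame 50715 → 00:35:13:03.

00:35:13:03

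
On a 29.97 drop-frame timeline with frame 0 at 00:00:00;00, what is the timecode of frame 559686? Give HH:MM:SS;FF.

Ten DF minutes hold 17982 frames, so frame 559686 lies in block 31 (frames 557442–575423) with 2244 frames into that block.
The block's first minute is 1800 frames and the rest 1798 each; 2244 frames reaches minute 1, so 31 × 18 + 1 × 2 = 560 labels have been skipped so far.
Adding those back, label number 559686 + 560 = 560246 at 30 labels/s is 18674 s + 26 f = 5 h 11 min 14 s frame 26, i.e. 05:11:14;26.

05:11:14;26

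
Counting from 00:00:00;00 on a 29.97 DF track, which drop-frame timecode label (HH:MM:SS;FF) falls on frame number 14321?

00:07:57;25

Each 10-minute DF block holds 10 × 60 × 30 − 9 × 2 = 17982 frames. 14321 ÷ 17982 → 0 full blocks, remainder 14321.
Within the partial block the first minute is 1800 frames and each further minute 1798, so 7 further minute boundaries passed. Total skipped labels = 18 × 0 + 2 × 7 = 14.
Non-drop label index = 14321 + 14 = 14335; at 30 labels/s that is 00:07:57:25, i.e. DF 00:07:57;25.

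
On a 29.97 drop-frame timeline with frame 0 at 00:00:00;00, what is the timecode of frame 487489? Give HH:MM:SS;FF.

Each 10-minute DF block holds 10 × 60 × 30 − 9 × 2 = 17982 frames. 487489 ÷ 17982 → 27 full blocks, remainder 1975.
Within the partial block the first minute is 1800 frames and each further minute 1798, so 1 further minute boundary passed. Total skipped labels = 18 × 27 + 2 × 1 = 488.
Non-drop label index = 487489 + 488 = 487977; at 30 labels/s that is 04:31:05:27, i.e. DF 04:31:05;27.

04:31:05;27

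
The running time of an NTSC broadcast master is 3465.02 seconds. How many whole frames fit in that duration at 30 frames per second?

Frames = 3465.02 × 30 = 519753/5 ≈ 103950.6000.
Complete frames: 103950.

103950 frames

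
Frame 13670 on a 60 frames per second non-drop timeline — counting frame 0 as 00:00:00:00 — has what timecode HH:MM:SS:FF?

13670 ÷ 60 = 227 full seconds, remainder 50 frames.
227 s = 0 h 3 min 47 s.
Timecode: 00:03:47:50.

00:03:47:50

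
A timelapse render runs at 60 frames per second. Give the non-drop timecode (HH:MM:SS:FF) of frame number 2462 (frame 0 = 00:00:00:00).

2462 ÷ 60 = 41 full seconds, remainder 2 frames.
41 s = 0 h 0 min 41 s.
Timecode: 00:00:41:02.

00:00:41:02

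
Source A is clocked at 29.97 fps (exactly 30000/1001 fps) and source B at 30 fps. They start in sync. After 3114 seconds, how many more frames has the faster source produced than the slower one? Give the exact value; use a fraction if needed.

A emits 30000/1001 × 3114 = 93420000/1001 frames; B emits 30 × 3114 = 93420.
Difference = 93420/1001 frames (≈ 93.3267); B is ahead of A.

93420/1001 frames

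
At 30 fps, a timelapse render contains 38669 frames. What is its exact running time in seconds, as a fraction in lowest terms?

38669/30 seconds

Running time = 38669 ÷ (30) = 38669 × 1/30 = 38669/30 s.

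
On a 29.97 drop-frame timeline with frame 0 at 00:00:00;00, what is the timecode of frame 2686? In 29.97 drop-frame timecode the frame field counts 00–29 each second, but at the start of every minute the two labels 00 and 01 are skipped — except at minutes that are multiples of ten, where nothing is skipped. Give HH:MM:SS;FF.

00:01:29;18

Each 10-minute DF block holds 10 × 60 × 30 − 9 × 2 = 17982 frames. 2686 ÷ 17982 → 0 full blocks, remainder 2686.
Within the partial block the first minute is 1800 frames and each further minute 1798, so 1 further minute boundary passed. Total skipped labels = 18 × 0 + 2 × 1 = 2.
Non-drop label index = 2686 + 2 = 2688; at 30 labels/s that is 00:01:29:18, i.e. DF 00:01:29;18.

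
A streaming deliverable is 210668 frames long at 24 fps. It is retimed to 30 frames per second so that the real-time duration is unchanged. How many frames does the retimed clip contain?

Target frames = source frames × (target rate / source rate) = 210668 × (30)/(24) = 210668 × 5/4 = 263335.

263335 frames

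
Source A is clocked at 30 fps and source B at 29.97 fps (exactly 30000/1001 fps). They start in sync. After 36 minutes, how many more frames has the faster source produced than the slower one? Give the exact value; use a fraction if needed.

36 min = 2160 s.
A emits 30 × 2160 = 64800 frames; B emits 30000/1001 × 2160 = 64800000/1001.
Difference = 64800/1001 frames (≈ 64.7353); B is behind A.

64800/1001 frames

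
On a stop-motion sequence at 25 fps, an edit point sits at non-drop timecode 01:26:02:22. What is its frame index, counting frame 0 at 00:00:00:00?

129072

Total seconds to the label: (1 × 3600 + 26 × 60 + 2) = 5162.
Frame index = 5162 × 25 + 22 = 129072.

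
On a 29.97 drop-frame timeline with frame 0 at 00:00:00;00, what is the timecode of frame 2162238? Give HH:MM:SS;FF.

Ten DF minutes hold 17982 frames, so frame 2162238 lies in block 120 (frames 2157840–2175821) with 4398 frames into that block.
The block's first minute is 1800 frames and the rest 1798 each; 4398 frames reaches minute 2, so 120 × 18 + 2 × 2 = 2164 labels have been skipped so far.
Adding those back, label number 2162238 + 2164 = 2164402 at 30 labels/s is 72146 s + 22 f = 20 h 2 min 26 s frame 22, i.e. 20:02:26;22.

20:02:26;22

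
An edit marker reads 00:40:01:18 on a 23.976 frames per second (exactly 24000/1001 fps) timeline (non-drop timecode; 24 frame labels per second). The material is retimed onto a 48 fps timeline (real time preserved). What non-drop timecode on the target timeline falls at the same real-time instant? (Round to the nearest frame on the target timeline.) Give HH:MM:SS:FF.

Source frame index: (0×3600 + 40×60 + 1) × 24 + 18 = 57642.
Real time: 57642 / (24000/1001) = 9616607/4000 s.
Target frame: (9616607/4000) × (48) = 28849821/250 ≈ 115399.284 → 115399.
At 48 labels/s: frame 115399 → 00:40:04:07.

00:40:04:07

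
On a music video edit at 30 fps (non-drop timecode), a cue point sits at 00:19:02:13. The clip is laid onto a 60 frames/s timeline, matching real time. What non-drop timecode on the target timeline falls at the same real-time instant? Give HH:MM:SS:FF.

Source frame index: (0×3600 + 19×60 + 2) × 30 + 13 = 34273.
Real time: 34273 / (30) = 34273/30 s.
Target frame: (34273/30) × (60) = 68546.
At 60 labels/s: frame 68546 → 00:19:02:26.

00:19:02:26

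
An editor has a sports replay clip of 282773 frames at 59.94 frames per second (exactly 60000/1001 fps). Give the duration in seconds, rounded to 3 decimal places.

4717.596 seconds

Running time = 282773 × 1001/60000 = 283055773/60000 s ≈ 4717.596 s.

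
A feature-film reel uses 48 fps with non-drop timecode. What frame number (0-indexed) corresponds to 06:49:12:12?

Total seconds to the label: (6 × 3600 + 49 × 60 + 12) = 24552.
Frame index = 24552 × 48 + 12 = 1178508.

frame 1178508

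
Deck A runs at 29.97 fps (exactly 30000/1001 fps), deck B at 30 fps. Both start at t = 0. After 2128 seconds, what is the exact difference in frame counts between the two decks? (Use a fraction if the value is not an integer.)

A emits 30000/1001 × 2128 = 9120000/143 frames; B emits 30 × 2128 = 63840.
Difference = 9120/143 frames (≈ 63.7762); B is ahead of A.

9120/143 frames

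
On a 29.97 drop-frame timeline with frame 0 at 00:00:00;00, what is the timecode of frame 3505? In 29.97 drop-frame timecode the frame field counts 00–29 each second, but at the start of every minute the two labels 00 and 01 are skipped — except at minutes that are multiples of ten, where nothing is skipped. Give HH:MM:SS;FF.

Each 10-minute DF block holds 10 × 60 × 30 − 9 × 2 = 17982 frames. 3505 ÷ 17982 → 0 full blocks, remainder 3505.
Within the partial block the first minute is 1800 frames and each further minute 1798, so 1 further minute boundary passed. Total skipped labels = 18 × 0 + 2 × 1 = 2.
Non-drop label index = 3505 + 2 = 3507; at 30 labels/s that is 00:01:56:27, i.e. DF 00:01:56;27.

00:01:56;27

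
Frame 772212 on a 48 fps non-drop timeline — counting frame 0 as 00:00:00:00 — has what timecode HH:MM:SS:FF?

04:28:07:36

772212 ÷ 48 = 16087 full seconds, remainder 36 frames.
16087 s = 4 h 28 min 7 s.
Timecode: 04:28:07:36.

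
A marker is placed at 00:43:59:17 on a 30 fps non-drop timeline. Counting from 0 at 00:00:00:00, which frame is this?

frame 79187

Total seconds to the label: (0 × 3600 + 43 × 60 + 59) = 2639.
Frame index = 2639 × 30 + 17 = 79187.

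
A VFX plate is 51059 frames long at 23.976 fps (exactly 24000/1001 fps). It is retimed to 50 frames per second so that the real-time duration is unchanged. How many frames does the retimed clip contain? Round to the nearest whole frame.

106479 frames

Frames at target rate = 51059 × (50) / (24000/1001) = 51110059/480 ≈ 106479.290.
Nearest whole frame: 106479.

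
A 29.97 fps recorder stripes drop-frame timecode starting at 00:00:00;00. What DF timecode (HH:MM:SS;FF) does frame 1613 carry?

00:00:53;23

Each 10-minute DF block holds 10 × 60 × 30 − 9 × 2 = 17982 frames. 1613 ÷ 17982 → 0 full blocks, remainder 1613.
Within the partial block the first minute is 1800 frames and each further minute 1798, so 0 further minute boundaries passed. Total skipped labels = 18 × 0 + 2 × 0 = 0.
Non-drop label index = 1613 + 0 = 1613; at 30 labels/s that is 00:00:53:23, i.e. DF 00:00:53;23.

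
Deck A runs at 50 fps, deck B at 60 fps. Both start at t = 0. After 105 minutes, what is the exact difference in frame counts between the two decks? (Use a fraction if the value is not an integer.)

105 min = 6300 s.
A emits 50 × 6300 = 315000 frames; B emits 60 × 6300 = 378000.
Difference = 63000 frames; B is ahead of A.

63000 frames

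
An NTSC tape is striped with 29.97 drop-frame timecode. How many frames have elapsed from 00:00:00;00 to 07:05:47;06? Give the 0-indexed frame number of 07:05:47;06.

Complete 10-minute blocks: 42, each 17982 frames → 755244.
Remaining 5 whole minutes in the current block: 1800 + 4 × 1798 = 8992 frames.
Within the current minute: 47 × 30 + 6 − 2 = 1414 (labels ;00/;01 skipped at this minute). Total = 755244 + 8992 + 1414 = 765650.

765650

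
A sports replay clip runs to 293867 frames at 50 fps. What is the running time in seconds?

Running time = 293867 / (50) = 5877.34 s.

5877.34 seconds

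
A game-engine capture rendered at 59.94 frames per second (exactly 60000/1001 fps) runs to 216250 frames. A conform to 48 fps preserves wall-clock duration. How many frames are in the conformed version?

173173 frames

Target frames = source frames × (target rate / source rate) = 216250 × (48)/(60000/1001) = 216250 × 1001/1250 = 173173.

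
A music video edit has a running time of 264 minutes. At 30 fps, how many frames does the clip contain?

264 min = 15840 s.
Frames = 15840 × 30 = 475200.

475200 frames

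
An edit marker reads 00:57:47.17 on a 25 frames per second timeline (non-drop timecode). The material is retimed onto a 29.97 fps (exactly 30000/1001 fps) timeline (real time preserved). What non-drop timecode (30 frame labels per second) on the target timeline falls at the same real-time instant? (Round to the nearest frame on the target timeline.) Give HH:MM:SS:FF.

Source frame index: (0×3600 + 57×60 + 47) × 25 + 17 = 86692.
Real time: 86692 / (25) = 86692/25 s.
Target frame: (86692/25) × (30000/1001) = 104030400/1001 ≈ 103926.474 → 103926.
At 30 labels/s: frame 103926 → 00:57:44:06.

00:57:44:06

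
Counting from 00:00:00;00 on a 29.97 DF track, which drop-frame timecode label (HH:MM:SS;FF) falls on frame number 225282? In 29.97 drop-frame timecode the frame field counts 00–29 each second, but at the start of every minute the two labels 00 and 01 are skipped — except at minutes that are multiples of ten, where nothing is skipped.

02:05:16;28

Each 10-minute DF block holds 10 × 60 × 30 − 9 × 2 = 17982 frames. 225282 ÷ 17982 → 12 full blocks, remainder 9498.
Within the partial block the first minute is 1800 frames and each further minute 1798, so 5 further minute boundaries passed. Total skipped labels = 18 × 12 + 2 × 5 = 226.
Non-drop label index = 225282 + 226 = 225508; at 30 labels/s that is 02:05:16:28, i.e. DF 02:05:16;28.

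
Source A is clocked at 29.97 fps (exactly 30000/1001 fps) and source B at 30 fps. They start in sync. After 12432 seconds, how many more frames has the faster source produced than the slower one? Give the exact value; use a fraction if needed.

53280/143 frames

A emits 30000/1001 × 12432 = 53280000/143 frames; B emits 30 × 12432 = 372960.
Difference = 53280/143 frames (≈ 372.5874); B is ahead of A.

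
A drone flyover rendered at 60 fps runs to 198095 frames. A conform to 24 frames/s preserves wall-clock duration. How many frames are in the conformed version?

Target frames = source frames × (target rate / source rate) = 198095 × (24)/(60) = 198095 × 2/5 = 79238.

79238 frames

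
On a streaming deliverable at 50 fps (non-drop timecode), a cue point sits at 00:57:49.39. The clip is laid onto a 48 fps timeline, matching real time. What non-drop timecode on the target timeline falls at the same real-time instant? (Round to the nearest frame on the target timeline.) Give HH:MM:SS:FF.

00:57:49:37

Source frame index: (0×3600 + 57×60 + 49) × 50 + 39 = 173489.
Real time: 173489 / (50) = 173489/50 s.
Target frame: (173489/50) × (48) = 4163736/25 ≈ 166549.440 → 166549.
At 48 labels/s: frame 166549 → 00:57:49:37.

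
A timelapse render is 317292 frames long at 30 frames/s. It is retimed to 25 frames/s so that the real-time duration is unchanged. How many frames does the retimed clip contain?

Target frames = source frames × (target rate / source rate) = 317292 × (25)/(30) = 317292 × 5/6 = 264410.

264410 frames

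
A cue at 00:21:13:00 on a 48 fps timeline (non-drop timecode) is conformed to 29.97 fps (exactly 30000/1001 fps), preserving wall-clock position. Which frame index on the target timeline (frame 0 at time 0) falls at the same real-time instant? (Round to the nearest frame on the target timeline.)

frame 38152

Source frame index: (0×3600 + 21×60 + 13) × 48 + 0 = 61104.
Real time: 61104 / (48) = 1273 s.
Target frame: (1273) × (30000/1001) = 38190000/1001 ≈ 38151.848 → 38152.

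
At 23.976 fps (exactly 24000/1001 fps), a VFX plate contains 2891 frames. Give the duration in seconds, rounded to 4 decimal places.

Running time = 2891 × 1001/24000 = 2893891/24000 s ≈ 120.5788 s.

120.5788 seconds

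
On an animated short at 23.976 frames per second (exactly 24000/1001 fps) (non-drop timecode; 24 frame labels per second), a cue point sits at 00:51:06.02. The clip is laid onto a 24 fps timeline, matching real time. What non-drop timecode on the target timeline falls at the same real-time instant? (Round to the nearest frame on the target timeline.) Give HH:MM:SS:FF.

00:51:09:04

Source frame index: (0×3600 + 51×60 + 6) × 24 + 2 = 73586.
Real time: 73586 / (24000/1001) = 36829793/12000 s.
Target frame: (36829793/12000) × (24) = 36829793/500 ≈ 73659.586 → 73660.
At 24 labels/s: frame 73660 → 00:51:09:04.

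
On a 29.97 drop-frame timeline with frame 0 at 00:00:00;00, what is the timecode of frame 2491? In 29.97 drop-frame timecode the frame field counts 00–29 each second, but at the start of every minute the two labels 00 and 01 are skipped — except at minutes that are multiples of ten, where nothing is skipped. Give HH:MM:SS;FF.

Ten DF minutes hold 17982 frames, so frame 2491 lies in block 0 (frames 0–17981) with 2491 frames into that block.
The block's first minute is 1800 frames and the rest 1798 each; 2491 frames reaches minute 1, so 0 × 18 + 1 × 2 = 2 labels have been skipped so far.
Adding those back, label number 2491 + 2 = 2493 at 30 labels/s is 83 s + 3 f = 0 h 1 min 23 s frame 3, i.e. 00:01:23;03.

00:01:23;03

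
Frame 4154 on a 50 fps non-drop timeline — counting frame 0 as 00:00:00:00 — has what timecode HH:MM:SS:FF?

00:01:23:04

4154 ÷ 50 = 83 full seconds, remainder 4 frames.
83 s = 0 h 1 min 23 s.
Timecode: 00:01:23:04.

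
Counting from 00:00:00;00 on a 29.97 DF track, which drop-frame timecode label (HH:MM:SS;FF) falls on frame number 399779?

03:42:19;09

Ten DF minutes hold 17982 frames, so frame 399779 lies in block 22 (frames 395604–413585) with 4175 frames into that block.
The block's first minute is 1800 frames and the rest 1798 each; 4175 frames reaches minute 2, so 22 × 18 + 2 × 2 = 400 labels have been skipped so far.
Adding those back, label number 399779 + 400 = 400179 at 30 labels/s is 13339 s + 9 f = 3 h 42 min 19 s frame 9, i.e. 03:42:19;09.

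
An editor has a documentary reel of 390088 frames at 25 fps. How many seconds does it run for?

15603.52 seconds

Running time = 390088 / (25) = 15603.52 s.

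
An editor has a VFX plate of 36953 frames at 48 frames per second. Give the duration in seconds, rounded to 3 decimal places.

Running time = 36953 × 1/48 = 36953/48 s ≈ 769.854 s.

769.854 seconds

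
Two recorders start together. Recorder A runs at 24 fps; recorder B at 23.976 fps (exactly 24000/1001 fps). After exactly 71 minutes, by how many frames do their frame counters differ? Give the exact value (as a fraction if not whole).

102240/1001 frames

71 min = 4260 s.
A emits 24 × 4260 = 102240 frames; B emits 24000/1001 × 4260 = 102240000/1001.
Difference = 102240/1001 frames (≈ 102.1379); B is behind A.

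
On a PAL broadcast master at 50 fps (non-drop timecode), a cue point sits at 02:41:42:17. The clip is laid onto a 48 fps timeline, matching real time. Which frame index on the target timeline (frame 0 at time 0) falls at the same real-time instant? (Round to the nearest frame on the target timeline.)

Source frame index: (2×3600 + 41×60 + 42) × 50 + 17 = 485117.
Real time: 485117 / (50) = 485117/50 s.
Target frame: (485117/50) × (48) = 11642808/25 ≈ 465712.320 → 465712.

frame 465712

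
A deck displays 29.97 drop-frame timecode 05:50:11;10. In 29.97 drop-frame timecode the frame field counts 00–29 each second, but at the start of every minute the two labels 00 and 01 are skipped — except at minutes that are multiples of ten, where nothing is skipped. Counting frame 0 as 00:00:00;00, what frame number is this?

As if non-drop at 30 labels/s: (5 × 3600 + 50 × 60 + 11) × 30 + 10 = 630340.
Minute boundaries passed: 350; those not divisible by 10: 350 − 35 = 315; dropped labels = 2 × 315 = 630.
Actual frame index = 630340 − 630 = 629710.

629710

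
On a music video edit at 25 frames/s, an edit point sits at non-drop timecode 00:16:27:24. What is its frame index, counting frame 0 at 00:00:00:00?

Total seconds to the label: (0 × 3600 + 16 × 60 + 27) = 987.
Frame index = 987 × 25 + 24 = 24699.

24699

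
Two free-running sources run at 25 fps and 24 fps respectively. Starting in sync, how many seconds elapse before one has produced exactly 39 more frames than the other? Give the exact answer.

39 seconds

The gap grows by |24 − 25| = 1 frame per second.
Time for a 39-frame gap: 39 ÷ (1) = 39 s.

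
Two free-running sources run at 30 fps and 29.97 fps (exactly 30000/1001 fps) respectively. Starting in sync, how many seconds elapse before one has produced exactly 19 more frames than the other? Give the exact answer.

19019/30 seconds

The gap grows by |30000/1001 − 30| = 30/1001 frames per second.
Time for a 19-frame gap: 19 ÷ (30/1001) = 19019/30 s.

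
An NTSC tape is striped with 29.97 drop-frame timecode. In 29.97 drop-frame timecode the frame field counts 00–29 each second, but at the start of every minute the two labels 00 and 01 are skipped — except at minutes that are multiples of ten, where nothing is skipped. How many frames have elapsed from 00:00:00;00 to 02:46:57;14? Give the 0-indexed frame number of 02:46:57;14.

300224

As if non-drop at 30 labels/s: (2 × 3600 + 46 × 60 + 57) × 30 + 14 = 300524.
Minute boundaries passed: 166; those not divisible by 10: 166 − 16 = 150; dropped labels = 2 × 150 = 300.
Actual frame index = 300524 − 300 = 300224.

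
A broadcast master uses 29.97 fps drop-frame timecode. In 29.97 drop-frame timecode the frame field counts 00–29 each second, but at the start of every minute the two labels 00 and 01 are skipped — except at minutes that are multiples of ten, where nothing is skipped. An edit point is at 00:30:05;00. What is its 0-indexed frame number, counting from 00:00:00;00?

54096

Complete 10-minute blocks: 3, each 17982 frames → 53946.
Remaining 0 whole minutes in the current block: 0 frames.
Within the current minute: 5 × 30 + 0 = 150. Total = 53946 + 0 + 150 = 54096.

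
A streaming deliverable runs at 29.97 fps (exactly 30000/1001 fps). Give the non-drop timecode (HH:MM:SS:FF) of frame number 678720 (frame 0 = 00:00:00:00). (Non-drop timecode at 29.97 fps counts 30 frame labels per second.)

06:17:04:00

678720 ÷ 30 = 22624 full seconds, remainder 0 frames.
22624 s = 6 h 17 min 4 s.
Timecode: 06:17:04:00.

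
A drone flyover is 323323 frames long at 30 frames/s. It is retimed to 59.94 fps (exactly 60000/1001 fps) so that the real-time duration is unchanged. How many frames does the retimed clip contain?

646000 frames

Target frames = source frames × (target rate / source rate) = 323323 × (60000/1001)/(30) = 323323 × 2000/1001 = 646000.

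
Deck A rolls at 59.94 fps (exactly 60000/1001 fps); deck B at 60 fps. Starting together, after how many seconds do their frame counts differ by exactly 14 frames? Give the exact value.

The gap grows by |60 − 60000/1001| = 60/1001 frames per second.
Time for a 14-frame gap: 14 ÷ (60/1001) = 7007/30 s.

7007/30 seconds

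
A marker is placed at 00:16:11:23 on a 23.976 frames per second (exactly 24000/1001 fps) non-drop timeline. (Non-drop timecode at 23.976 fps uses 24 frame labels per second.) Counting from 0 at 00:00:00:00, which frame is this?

frame 23327

Total seconds to the label: (0 × 3600 + 16 × 60 + 11) = 971.
Frame index = 971 × 24 + 23 = 23327.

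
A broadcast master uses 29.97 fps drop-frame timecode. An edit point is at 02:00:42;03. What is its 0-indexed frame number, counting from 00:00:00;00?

217047

As if non-drop at 30 labels/s: (2 × 3600 + 0 × 60 + 42) × 30 + 3 = 217263.
Minute boundaries passed: 120; those not divisible by 10: 120 − 12 = 108; dropped labels = 2 × 108 = 216.
Actual frame index = 217263 − 216 = 217047.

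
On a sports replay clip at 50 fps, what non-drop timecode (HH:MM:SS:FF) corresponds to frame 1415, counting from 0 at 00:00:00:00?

1415 ÷ 50 = 28 full seconds, remainder 15 frames.
28 s = 0 h 0 min 28 s.
Timecode: 00:00:28:15.

00:00:28:15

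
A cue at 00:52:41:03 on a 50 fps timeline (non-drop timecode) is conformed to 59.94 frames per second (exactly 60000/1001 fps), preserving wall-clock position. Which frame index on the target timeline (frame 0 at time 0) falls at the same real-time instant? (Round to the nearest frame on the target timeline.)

Source frame index: (0×3600 + 52×60 + 41) × 50 + 3 = 158053.
Real time: 158053 / (50) = 158053/50 s.
Target frame: (158053/50) × (60000/1001) = 27094800/143 ≈ 189474.126 → 189474.

frame 189474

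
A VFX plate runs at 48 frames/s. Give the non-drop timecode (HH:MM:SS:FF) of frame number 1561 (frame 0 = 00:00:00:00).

1561 ÷ 48 = 32 full seconds, remainder 25 frames.
32 s = 0 h 0 min 32 s.
Timecode: 00:00:32:25.

00:00:32:25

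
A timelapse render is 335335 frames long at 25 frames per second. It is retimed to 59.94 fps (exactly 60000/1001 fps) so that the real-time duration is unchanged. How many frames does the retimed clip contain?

804000 frames

Target frames = source frames × (target rate / source rate) = 335335 × (60000/1001)/(25) = 335335 × 2400/1001 = 804000.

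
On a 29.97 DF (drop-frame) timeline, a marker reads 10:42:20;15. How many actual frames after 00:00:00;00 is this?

1155059

As if non-drop at 30 labels/s: (10 × 3600 + 42 × 60 + 20) × 30 + 15 = 1156215.
Minute boundaries passed: 642; those not divisible by 10: 642 − 64 = 578; dropped labels = 2 × 578 = 1156.
Actual frame index = 1156215 − 1156 = 1155059.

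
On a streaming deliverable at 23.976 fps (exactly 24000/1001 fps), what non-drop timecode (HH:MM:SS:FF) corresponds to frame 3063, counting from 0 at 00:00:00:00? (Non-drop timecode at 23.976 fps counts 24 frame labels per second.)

00:02:07:15

3063 ÷ 24 = 127 full seconds, remainder 15 frames.
127 s = 0 h 2 min 7 s.
Timecode: 00:02:07:15.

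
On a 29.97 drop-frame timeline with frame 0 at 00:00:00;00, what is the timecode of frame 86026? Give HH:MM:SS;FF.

Each 10-minute DF block holds 10 × 60 × 30 − 9 × 2 = 17982 frames. 86026 ÷ 17982 → 4 full blocks, remainder 14098.
Within the partial block the first minute is 1800 frames and each further minute 1798, so 7 further minute boundaries passed. Total skipped labels = 18 × 4 + 2 × 7 = 86.
Non-drop label index = 86026 + 86 = 86112; at 30 labels/s that is 00:47:50:12, i.e. DF 00:47:50;12.

00:47:50;12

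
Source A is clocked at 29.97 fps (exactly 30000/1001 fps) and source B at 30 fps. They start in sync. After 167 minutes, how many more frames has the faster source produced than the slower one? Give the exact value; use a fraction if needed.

167 min = 10020 s.
A emits 30000/1001 × 10020 = 300600000/1001 frames; B emits 30 × 10020 = 300600.
Difference = 300600/1001 frames (≈ 300.2997); B is ahead of A.

300600/1001 frames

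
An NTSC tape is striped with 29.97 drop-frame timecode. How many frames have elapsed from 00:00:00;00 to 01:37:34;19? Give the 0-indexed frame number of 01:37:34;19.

175463

As if non-drop at 30 labels/s: (1 × 3600 + 37 × 60 + 34) × 30 + 19 = 175639.
Minute boundaries passed: 97; those not divisible by 10: 97 − 9 = 88; dropped labels = 2 × 88 = 176.
Actual frame index = 175639 − 176 = 175463.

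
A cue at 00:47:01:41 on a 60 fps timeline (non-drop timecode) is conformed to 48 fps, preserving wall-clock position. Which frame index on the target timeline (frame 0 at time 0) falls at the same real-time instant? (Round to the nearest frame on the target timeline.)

frame 135441

Source frame index: (0×3600 + 47×60 + 1) × 60 + 41 = 169301.
Real time: 169301 / (60) = 169301/60 s.
Target frame: (169301/60) × (48) = 677204/5 ≈ 135440.800 → 135441.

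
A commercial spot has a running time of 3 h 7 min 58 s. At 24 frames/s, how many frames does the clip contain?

3 h 7 min 58 s = 11278 s.
Frames = 11278 × 24 = 270672.

270672 frames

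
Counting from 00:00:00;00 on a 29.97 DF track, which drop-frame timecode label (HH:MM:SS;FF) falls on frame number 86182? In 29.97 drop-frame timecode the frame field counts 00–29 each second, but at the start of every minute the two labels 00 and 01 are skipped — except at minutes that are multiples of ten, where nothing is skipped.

00:47:55;18

Each 10-minute DF block holds 10 × 60 × 30 − 9 × 2 = 17982 frames. 86182 ÷ 17982 → 4 full blocks, remainder 14254.
Within the partial block the first minute is 1800 frames and each further minute 1798, so 7 further minute boundaries passed. Total skipped labels = 18 × 4 + 2 × 7 = 86.
Non-drop label index = 86182 + 86 = 86268; at 30 labels/s that is 00:47:55:18, i.e. DF 00:47:55;18.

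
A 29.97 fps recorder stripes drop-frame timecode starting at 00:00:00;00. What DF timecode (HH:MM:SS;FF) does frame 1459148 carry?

13:31:26;28

Each 10-minute DF block holds 10 × 60 × 30 − 9 × 2 = 17982 frames. 1459148 ÷ 17982 → 81 full blocks, remainder 2606.
Within the partial block the first minute is 1800 frames and each further minute 1798, so 1 further minute boundary passed. Total skipped labels = 18 × 81 + 2 × 1 = 1460.
Non-drop label index = 1459148 + 1460 = 1460608; at 30 labels/s that is 13:31:26:28, i.e. DF 13:31:26;28.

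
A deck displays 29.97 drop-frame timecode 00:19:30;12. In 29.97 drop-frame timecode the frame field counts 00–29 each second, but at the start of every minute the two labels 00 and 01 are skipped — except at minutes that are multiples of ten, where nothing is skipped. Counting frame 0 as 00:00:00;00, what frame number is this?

35076

Complete 10-minute blocks: 1, each 17982 frames → 17982.
Remaining 9 whole minutes in the current block: 1800 + 8 × 1798 = 16184 frames.
Within the current minute: 30 × 30 + 12 − 2 = 910 (labels ;00/;01 skipped at this minute). Total = 17982 + 16184 + 910 = 35076.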